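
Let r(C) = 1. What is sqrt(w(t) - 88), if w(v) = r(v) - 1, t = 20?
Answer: 2*I*sqrt(22) ≈ 9.3808*I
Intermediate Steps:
w(v) = 0 (w(v) = 1 - 1 = 0)
sqrt(w(t) - 88) = sqrt(0 - 88) = sqrt(-88) = 2*I*sqrt(22)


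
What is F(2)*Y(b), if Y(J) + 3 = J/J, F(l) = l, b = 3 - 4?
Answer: -4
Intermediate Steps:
b = -1
Y(J) = -2 (Y(J) = -3 + J/J = -3 + 1 = -2)
F(2)*Y(b) = 2*(-2) = -4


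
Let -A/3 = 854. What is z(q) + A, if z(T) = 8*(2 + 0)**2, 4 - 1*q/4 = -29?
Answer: -2530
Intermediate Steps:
q = 132 (q = 16 - 4*(-29) = 16 + 116 = 132)
A = -2562 (A = -3*854 = -2562)
z(T) = 32 (z(T) = 8*2**2 = 8*4 = 32)
z(q) + A = 32 - 2562 = -2530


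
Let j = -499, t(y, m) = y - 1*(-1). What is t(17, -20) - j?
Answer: 517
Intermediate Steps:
t(y, m) = 1 + y (t(y, m) = y + 1 = 1 + y)
t(17, -20) - j = (1 + 17) - 1*(-499) = 18 + 499 = 517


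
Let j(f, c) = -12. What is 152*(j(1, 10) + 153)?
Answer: 21432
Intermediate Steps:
152*(j(1, 10) + 153) = 152*(-12 + 153) = 152*141 = 21432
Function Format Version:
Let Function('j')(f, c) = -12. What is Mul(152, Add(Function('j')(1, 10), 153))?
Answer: 21432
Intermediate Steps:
Mul(152, Add(Function('j')(1, 10), 153)) = Mul(152, Add(-12, 153)) = Mul(152, 141) = 21432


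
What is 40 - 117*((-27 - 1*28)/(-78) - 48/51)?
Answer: 2299/34 ≈ 67.618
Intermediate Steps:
40 - 117*((-27 - 1*28)/(-78) - 48/51) = 40 - 117*((-27 - 28)*(-1/78) - 48*1/51) = 40 - 117*(-55*(-1/78) - 16/17) = 40 - 117*(55/78 - 16/17) = 40 - 117*(-313/1326) = 40 + 939/34 = 2299/34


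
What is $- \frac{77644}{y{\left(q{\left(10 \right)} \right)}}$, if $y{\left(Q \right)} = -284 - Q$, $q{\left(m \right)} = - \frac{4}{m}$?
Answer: $\frac{194110}{709} \approx 273.78$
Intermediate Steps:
$- \frac{77644}{y{\left(q{\left(10 \right)} \right)}} = - \frac{77644}{-284 - - \frac{4}{10}} = - \frac{77644}{-284 - \left(-4\right) \frac{1}{10}} = - \frac{77644}{-284 - - \frac{2}{5}} = - \frac{77644}{-284 + \frac{2}{5}} = - \frac{77644}{- \frac{1418}{5}} = \left(-77644\right) \left(- \frac{5}{1418}\right) = \frac{194110}{709}$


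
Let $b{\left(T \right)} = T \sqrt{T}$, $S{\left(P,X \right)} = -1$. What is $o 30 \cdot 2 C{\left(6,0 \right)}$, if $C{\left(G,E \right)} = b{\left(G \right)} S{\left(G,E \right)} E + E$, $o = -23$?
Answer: $0$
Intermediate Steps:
$b{\left(T \right)} = T^{\frac{3}{2}}$
$C{\left(G,E \right)} = E - E G^{\frac{3}{2}}$ ($C{\left(G,E \right)} = G^{\frac{3}{2}} \left(-1\right) E + E = - G^{\frac{3}{2}} E + E = - E G^{\frac{3}{2}} + E = E - E G^{\frac{3}{2}}$)
$o 30 \cdot 2 C{\left(6,0 \right)} = \left(-23\right) 30 \cdot 2 \cdot 0 \left(1 - 6^{\frac{3}{2}}\right) = - 690 \cdot 2 \cdot 0 \left(1 - 6 \sqrt{6}\right) = - 690 \cdot 2 \cdot 0 = \left(-690\right) 0 = 0$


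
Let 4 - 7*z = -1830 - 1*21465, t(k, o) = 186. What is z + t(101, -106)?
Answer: 24601/7 ≈ 3514.4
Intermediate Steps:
z = 23299/7 (z = 4/7 - (-1830 - 1*21465)/7 = 4/7 - (-1830 - 21465)/7 = 4/7 - ⅐*(-23295) = 4/7 + 23295/7 = 23299/7 ≈ 3328.4)
z + t(101, -106) = 23299/7 + 186 = 24601/7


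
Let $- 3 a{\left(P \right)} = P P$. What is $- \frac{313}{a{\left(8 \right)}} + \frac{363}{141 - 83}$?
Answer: $\frac{38847}{1856} \approx 20.93$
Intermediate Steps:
$a{\left(P \right)} = - \frac{P^{2}}{3}$ ($a{\left(P \right)} = - \frac{P P}{3} = - \frac{P^{2}}{3}$)
$- \frac{313}{a{\left(8 \right)}} + \frac{363}{141 - 83} = - \frac{313}{\left(- \frac{1}{3}\right) 8^{2}} + \frac{363}{141 - 83} = - \frac{313}{\left(- \frac{1}{3}\right) 64} + \frac{363}{141 - 83} = - \frac{313}{- \frac{64}{3}} + \frac{363}{58} = \left(-313\right) \left(- \frac{3}{64}\right) + 363 \cdot \frac{1}{58} = \frac{939}{64} + \frac{363}{58} = \frac{38847}{1856}$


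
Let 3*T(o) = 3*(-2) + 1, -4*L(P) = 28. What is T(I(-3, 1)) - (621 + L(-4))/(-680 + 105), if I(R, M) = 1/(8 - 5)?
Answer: -1033/1725 ≈ -0.59884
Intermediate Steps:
L(P) = -7 (L(P) = -¼*28 = -7)
I(R, M) = ⅓ (I(R, M) = 1/3 = ⅓)
T(o) = -5/3 (T(o) = (3*(-2) + 1)/3 = (-6 + 1)/3 = (⅓)*(-5) = -5/3)
T(I(-3, 1)) - (621 + L(-4))/(-680 + 105) = -5/3 - (621 - 7)/(-680 + 105) = -5/3 - 614/(-575) = -5/3 - 614*(-1)/575 = -5/3 - 1*(-614/575) = -5/3 + 614/575 = -1033/1725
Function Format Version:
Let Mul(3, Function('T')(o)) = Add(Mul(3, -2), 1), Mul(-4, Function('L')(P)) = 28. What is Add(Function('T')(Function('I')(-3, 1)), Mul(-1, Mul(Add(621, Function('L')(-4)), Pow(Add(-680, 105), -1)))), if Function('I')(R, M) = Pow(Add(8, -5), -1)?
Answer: Rational(-1033, 1725) ≈ -0.59884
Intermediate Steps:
Function('L')(P) = -7 (Function('L')(P) = Mul(Rational(-1, 4), 28) = -7)
Function('I')(R, M) = Rational(1, 3) (Function('I')(R, M) = Pow(3, -1) = Rational(1, 3))
Function('T')(o) = Rational(-5, 3) (Function('T')(o) = Mul(Rational(1, 3), Add(Mul(3, -2), 1)) = Mul(Rational(1, 3), Add(-6, 1)) = Mul(Rational(1, 3), -5) = Rational(-5, 3))
Add(Function('T')(Function('I')(-3, 1)), Mul(-1, Mul(Add(621, Function('L')(-4)), Pow(Add(-680, 105), -1)))) = Add(Rational(-5, 3), Mul(-1, Mul(Add(621, -7), Pow(Add(-680, 105), -1)))) = Add(Rational(-5, 3), Mul(-1, Mul(614, Pow(-575, -1)))) = Add(Rational(-5, 3), Mul(-1, Mul(614, Rational(-1, 575)))) = Add(Rational(-5, 3), Mul(-1, Rational(-614, 575))) = Add(Rational(-5, 3), Rational(614, 575)) = Rational(-1033, 1725)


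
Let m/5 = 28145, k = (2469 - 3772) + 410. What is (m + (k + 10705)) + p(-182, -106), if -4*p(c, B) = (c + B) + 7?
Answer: 602429/4 ≈ 1.5061e+5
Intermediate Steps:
p(c, B) = -7/4 - B/4 - c/4 (p(c, B) = -((c + B) + 7)/4 = -((B + c) + 7)/4 = -(7 + B + c)/4 = -7/4 - B/4 - c/4)
k = -893 (k = -1303 + 410 = -893)
m = 140725 (m = 5*28145 = 140725)
(m + (k + 10705)) + p(-182, -106) = (140725 + (-893 + 10705)) + (-7/4 - ¼*(-106) - ¼*(-182)) = (140725 + 9812) + (-7/4 + 53/2 + 91/2) = 150537 + 281/4 = 602429/4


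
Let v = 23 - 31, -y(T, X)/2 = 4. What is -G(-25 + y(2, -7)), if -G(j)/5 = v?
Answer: -40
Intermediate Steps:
y(T, X) = -8 (y(T, X) = -2*4 = -8)
v = -8
G(j) = 40 (G(j) = -5*(-8) = 40)
-G(-25 + y(2, -7)) = -1*40 = -40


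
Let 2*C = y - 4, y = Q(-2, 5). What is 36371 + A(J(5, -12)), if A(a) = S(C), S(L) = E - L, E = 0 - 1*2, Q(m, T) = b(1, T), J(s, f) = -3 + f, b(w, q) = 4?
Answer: 36369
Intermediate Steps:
Q(m, T) = 4
y = 4
E = -2 (E = 0 - 2 = -2)
C = 0 (C = (4 - 4)/2 = (½)*0 = 0)
S(L) = -2 - L
A(a) = -2 (A(a) = -2 - 1*0 = -2 + 0 = -2)
36371 + A(J(5, -12)) = 36371 - 2 = 36369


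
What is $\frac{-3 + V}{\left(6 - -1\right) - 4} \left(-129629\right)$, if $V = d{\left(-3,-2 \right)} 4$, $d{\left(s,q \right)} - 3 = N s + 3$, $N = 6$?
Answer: $2203693$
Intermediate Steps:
$d{\left(s,q \right)} = 6 + 6 s$ ($d{\left(s,q \right)} = 3 + \left(6 s + 3\right) = 3 + \left(3 + 6 s\right) = 6 + 6 s$)
$V = -48$ ($V = \left(6 + 6 \left(-3\right)\right) 4 = \left(6 - 18\right) 4 = \left(-12\right) 4 = -48$)
$\frac{-3 + V}{\left(6 - -1\right) - 4} \left(-129629\right) = \frac{-3 - 48}{\left(6 - -1\right) - 4} \left(-129629\right) = - \frac{51}{\left(6 + 1\right) - 4} \left(-129629\right) = - \frac{51}{7 - 4} \left(-129629\right) = - \frac{51}{3} \left(-129629\right) = \left(-51\right) \frac{1}{3} \left(-129629\right) = \left(-17\right) \left(-129629\right) = 2203693$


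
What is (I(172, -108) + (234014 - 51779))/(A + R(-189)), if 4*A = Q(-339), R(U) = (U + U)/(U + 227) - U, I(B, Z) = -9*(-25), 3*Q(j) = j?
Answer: 13866960/11461 ≈ 1209.9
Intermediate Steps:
Q(j) = j/3
I(B, Z) = 225
R(U) = -U + 2*U/(227 + U) (R(U) = (2*U)/(227 + U) - U = 2*U/(227 + U) - U = -U + 2*U/(227 + U))
A = -113/4 (A = ((⅓)*(-339))/4 = (¼)*(-113) = -113/4 ≈ -28.250)
(I(172, -108) + (234014 - 51779))/(A + R(-189)) = (225 + (234014 - 51779))/(-113/4 - 1*(-189)*(225 - 189)/(227 - 189)) = (225 + 182235)/(-113/4 - 1*(-189)*36/38) = 182460/(-113/4 - 1*(-189)*1/38*36) = 182460/(-113/4 + 3402/19) = 182460/(11461/76) = 182460*(76/11461) = 13866960/11461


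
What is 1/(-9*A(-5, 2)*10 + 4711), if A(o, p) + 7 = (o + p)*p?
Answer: 1/5881 ≈ 0.00017004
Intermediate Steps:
A(o, p) = -7 + p*(o + p) (A(o, p) = -7 + (o + p)*p = -7 + p*(o + p))
1/(-9*A(-5, 2)*10 + 4711) = 1/(-9*(-7 + 2² - 5*2)*10 + 4711) = 1/(-9*(-7 + 4 - 10)*10 + 4711) = 1/(-9*(-13)*10 + 4711) = 1/(117*10 + 4711) = 1/(1170 + 4711) = 1/5881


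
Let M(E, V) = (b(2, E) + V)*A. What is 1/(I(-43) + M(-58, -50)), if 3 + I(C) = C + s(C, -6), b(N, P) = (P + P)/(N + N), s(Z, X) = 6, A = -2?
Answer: 1/118 ≈ 0.0084746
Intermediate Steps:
b(N, P) = P/N (b(N, P) = (2*P)/((2*N)) = (2*P)*(1/(2*N)) = P/N)
M(E, V) = -E - 2*V (M(E, V) = (E/2 + V)*(-2) = (V + E/2)*(-2) = -E - 2*V)
I(C) = 3 + C (I(C) = -3 + (C + 6) = -3 + (6 + C) = 3 + C)
1/(I(-43) + M(-58, -50)) = 1/((3 - 43) + (-1*(-58) - 2*(-50))) = 1/(-40 + (58 + 100)) = 1/(-40 + 158) = 1/118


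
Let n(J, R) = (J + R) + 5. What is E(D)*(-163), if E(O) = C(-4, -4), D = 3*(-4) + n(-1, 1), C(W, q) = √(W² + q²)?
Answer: -652*√2 ≈ -922.07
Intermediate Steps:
n(J, R) = 5 + J + R
D = -7 (D = 3*(-4) + (5 - 1 + 1) = -12 + 5 = -7)
E(O) = 4*√2 (E(O) = √((-4)² + (-4)²) = √(16 + 16) = √32 = 4*√2)
E(D)*(-163) = (4*√2)*(-163) = -652*√2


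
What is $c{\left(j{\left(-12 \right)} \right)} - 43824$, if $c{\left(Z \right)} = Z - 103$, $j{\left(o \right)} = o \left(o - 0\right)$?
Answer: $-43783$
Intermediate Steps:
$j{\left(o \right)} = o^{2}$ ($j{\left(o \right)} = o \left(o + \left(-2 + 2\right)\right) = o \left(o + 0\right) = o o = o^{2}$)
$c{\left(Z \right)} = -103 + Z$ ($c{\left(Z \right)} = Z - 103 = -103 + Z$)
$c{\left(j{\left(-12 \right)} \right)} - 43824 = \left(-103 + \left(-12\right)^{2}\right) - 43824 = \left(-103 + 144\right) - 43824 = 41 - 43824 = -43783$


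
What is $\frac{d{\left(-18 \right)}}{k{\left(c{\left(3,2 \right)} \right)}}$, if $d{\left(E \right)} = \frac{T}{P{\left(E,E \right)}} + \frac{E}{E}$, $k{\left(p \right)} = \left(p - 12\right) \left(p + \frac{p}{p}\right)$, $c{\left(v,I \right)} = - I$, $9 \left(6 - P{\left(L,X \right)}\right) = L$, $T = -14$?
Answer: $- \frac{3}{56} \approx -0.053571$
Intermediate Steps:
$P{\left(L,X \right)} = 6 - \frac{L}{9}$
$k{\left(p \right)} = \left(1 + p\right) \left(-12 + p\right)$ ($k{\left(p \right)} = \left(-12 + p\right) \left(p + 1\right) = \left(-12 + p\right) \left(1 + p\right) = \left(1 + p\right) \left(-12 + p\right)$)
$d{\left(E \right)} = 1 - \frac{14}{6 - \frac{E}{9}}$ ($d{\left(E \right)} = - \frac{14}{6 - \frac{E}{9}} + \frac{E}{E} = - \frac{14}{6 - \frac{E}{9}} + 1 = 1 - \frac{14}{6 - \frac{E}{9}}$)
$\frac{d{\left(-18 \right)}}{k{\left(c{\left(3,2 \right)} \right)}} = \frac{\frac{1}{-54 - 18} \left(72 - 18\right)}{-12 + \left(\left(-1\right) 2\right)^{2} - 11 \left(\left(-1\right) 2\right)} = \frac{\frac{1}{-72} \cdot 54}{-12 + \left(-2\right)^{2} - -22} = \frac{\left(- \frac{1}{72}\right) 54}{-12 + 4 + 22} = - \frac{3}{4 \cdot 14} = \left(- \frac{3}{4}\right) \frac{1}{14} = - \frac{3}{56}$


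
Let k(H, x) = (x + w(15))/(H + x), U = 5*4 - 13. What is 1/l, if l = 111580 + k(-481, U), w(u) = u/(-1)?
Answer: 237/26444464 ≈ 8.9622e-6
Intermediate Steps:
w(u) = -u (w(u) = u*(-1) = -u)
U = 7 (U = 20 - 13 = 7)
k(H, x) = (-15 + x)/(H + x) (k(H, x) = (x - 1*15)/(H + x) = (x - 15)/(H + x) = (-15 + x)/(H + x))
l = 26444464/237 (l = 111580 + (-15 + 7)/(-481 + 7) = 111580 - 8/(-474) = 111580 - 1/474*(-8) = 111580 + 4/237 = 26444464/237 ≈ 1.1158e+5)
1/l = 1/(26444464/237) = 237/26444464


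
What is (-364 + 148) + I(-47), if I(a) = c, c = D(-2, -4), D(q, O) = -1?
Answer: -217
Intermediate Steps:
c = -1
I(a) = -1
(-364 + 148) + I(-47) = (-364 + 148) - 1 = -216 - 1 = -217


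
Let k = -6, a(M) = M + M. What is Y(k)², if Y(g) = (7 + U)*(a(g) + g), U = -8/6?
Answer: 10404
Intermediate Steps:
U = -4/3 (U = -8*⅙ = -4/3 ≈ -1.3333)
a(M) = 2*M
Y(g) = 17*g (Y(g) = (7 - 4/3)*(2*g + g) = 17*(3*g)/3 = 17*g)
Y(k)² = (17*(-6))² = (-102)² = 10404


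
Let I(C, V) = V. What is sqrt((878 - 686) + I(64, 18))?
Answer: sqrt(210) ≈ 14.491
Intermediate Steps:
sqrt((878 - 686) + I(64, 18)) = sqrt((878 - 686) + 18) = sqrt(192 + 18) = sqrt(210)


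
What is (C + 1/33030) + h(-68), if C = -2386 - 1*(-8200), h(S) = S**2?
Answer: 344767141/33030 ≈ 10438.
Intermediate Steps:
C = 5814 (C = -2386 + 8200 = 5814)
(C + 1/33030) + h(-68) = (5814 + 1/33030) + (-68)**2 = (5814 + 1/33030) + 4624 = 192036421/33030 + 4624 = 344767141/33030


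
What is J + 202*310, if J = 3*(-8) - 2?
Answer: 62594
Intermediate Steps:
J = -26 (J = -24 - 2 = -26)
J + 202*310 = -26 + 202*310 = -26 + 62620 = 62594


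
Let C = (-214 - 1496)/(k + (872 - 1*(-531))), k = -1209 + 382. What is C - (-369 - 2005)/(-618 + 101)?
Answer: -125083/16544 ≈ -7.5606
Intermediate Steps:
k = -827
C = -95/32 (C = (-214 - 1496)/(-827 + (872 - 1*(-531))) = -1710/(-827 + (872 + 531)) = -1710/(-827 + 1403) = -1710/576 = -1710*1/576 = -95/32 ≈ -2.9688)
C - (-369 - 2005)/(-618 + 101) = -95/32 - (-369 - 2005)/(-618 + 101) = -95/32 - (-2374)/(-517) = -95/32 - (-2374)*(-1)/517 = -95/32 - 1*2374/517 = -95/32 - 2374/517 = -125083/16544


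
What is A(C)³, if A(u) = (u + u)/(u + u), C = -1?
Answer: 1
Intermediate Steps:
A(u) = 1 (A(u) = (2*u)/((2*u)) = (2*u)*(1/(2*u)) = 1)
A(C)³ = 1³ = 1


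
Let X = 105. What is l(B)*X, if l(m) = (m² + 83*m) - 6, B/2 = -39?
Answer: -41580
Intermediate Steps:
B = -78 (B = 2*(-39) = -78)
l(m) = -6 + m² + 83*m
l(B)*X = (-6 + (-78)² + 83*(-78))*105 = (-6 + 6084 - 6474)*105 = -396*105 = -41580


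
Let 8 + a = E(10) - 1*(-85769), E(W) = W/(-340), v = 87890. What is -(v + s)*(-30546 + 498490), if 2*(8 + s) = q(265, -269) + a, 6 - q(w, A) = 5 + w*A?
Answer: -1323763622978/17 ≈ -7.7868e+10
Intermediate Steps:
E(W) = -W/340 (E(W) = W*(-1/340) = -W/340)
q(w, A) = 1 - A*w (q(w, A) = 6 - (5 + w*A) = 6 - (5 + A*w) = 6 + (-5 - A*w) = 1 - A*w)
a = 2915873/34 (a = -8 + (-1/340*10 - 1*(-85769)) = -8 + (-1/34 + 85769) = -8 + 2916145/34 = 2915873/34 ≈ 85761.)
s = 5339053/68 (s = -8 + ((1 - 1*(-269)*265) + 2915873/34)/2 = -8 + ((1 + 71285) + 2915873/34)/2 = -8 + (71286 + 2915873/34)/2 = -8 + (½)*(5339597/34) = -8 + 5339597/68 = 5339053/68 ≈ 78516.)
-(v + s)*(-30546 + 498490) = -(87890 + 5339053/68)*(-30546 + 498490) = -11315573*467944/68 = -1*1323763622978/17 = -1323763622978/17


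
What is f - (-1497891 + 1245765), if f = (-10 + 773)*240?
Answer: 435246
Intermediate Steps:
f = 183120 (f = 763*240 = 183120)
f - (-1497891 + 1245765) = 183120 - (-1497891 + 1245765) = 183120 - 1*(-252126) = 183120 + 252126 = 435246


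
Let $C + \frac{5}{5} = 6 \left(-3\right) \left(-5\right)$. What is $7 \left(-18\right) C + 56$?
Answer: $-11158$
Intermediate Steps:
$C = 89$ ($C = -1 + 6 \left(-3\right) \left(-5\right) = -1 - -90 = -1 + 90 = 89$)
$7 \left(-18\right) C + 56 = 7 \left(-18\right) 89 + 56 = \left(-126\right) 89 + 56 = -11214 + 56 = -11158$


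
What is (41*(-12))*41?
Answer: -20172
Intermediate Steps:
(41*(-12))*41 = -492*41 = -20172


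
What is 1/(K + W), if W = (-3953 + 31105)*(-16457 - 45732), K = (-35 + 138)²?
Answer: -1/1688545119 ≈ -5.9223e-10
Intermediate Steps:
K = 10609 (K = 103² = 10609)
W = -1688555728 (W = 27152*(-62189) = -1688555728)
1/(K + W) = 1/(10609 - 1688555728) = 1/(-1688545119) = -1/1688545119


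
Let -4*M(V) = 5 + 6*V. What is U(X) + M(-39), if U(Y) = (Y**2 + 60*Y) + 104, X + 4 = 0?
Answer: -251/4 ≈ -62.750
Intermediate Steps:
X = -4 (X = -4 + 0 = -4)
U(Y) = 104 + Y**2 + 60*Y
M(V) = -5/4 - 3*V/2 (M(V) = -(5 + 6*V)/4 = -5/4 - 3*V/2)
U(X) + M(-39) = (104 + (-4)**2 + 60*(-4)) + (-5/4 - 3/2*(-39)) = (104 + 16 - 240) + (-5/4 + 117/2) = -120 + 229/4 = -251/4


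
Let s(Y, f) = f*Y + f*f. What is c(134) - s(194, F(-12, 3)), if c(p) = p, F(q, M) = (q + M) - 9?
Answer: 3302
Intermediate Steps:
F(q, M) = -9 + M + q (F(q, M) = (M + q) - 9 = -9 + M + q)
s(Y, f) = f**2 + Y*f (s(Y, f) = Y*f + f**2 = f**2 + Y*f)
c(134) - s(194, F(-12, 3)) = 134 - (-9 + 3 - 12)*(194 + (-9 + 3 - 12)) = 134 - (-18)*(194 - 18) = 134 - (-18)*176 = 134 - 1*(-3168) = 134 + 3168 = 3302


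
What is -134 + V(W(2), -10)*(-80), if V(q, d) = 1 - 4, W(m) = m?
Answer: 106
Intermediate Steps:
V(q, d) = -3
-134 + V(W(2), -10)*(-80) = -134 - 3*(-80) = -134 + 240 = 106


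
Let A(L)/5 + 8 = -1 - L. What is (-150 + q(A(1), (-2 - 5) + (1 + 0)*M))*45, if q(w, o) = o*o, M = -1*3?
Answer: -2250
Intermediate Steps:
M = -3
A(L) = -45 - 5*L (A(L) = -40 + 5*(-1 - L) = -40 + (-5 - 5*L) = -45 - 5*L)
q(w, o) = o²
(-150 + q(A(1), (-2 - 5) + (1 + 0)*M))*45 = (-150 + ((-2 - 5) + (1 + 0)*(-3))²)*45 = (-150 + (-7 + 1*(-3))²)*45 = (-150 + (-7 - 3)²)*45 = (-150 + (-10)²)*45 = (-150 + 100)*45 = -50*45 = -2250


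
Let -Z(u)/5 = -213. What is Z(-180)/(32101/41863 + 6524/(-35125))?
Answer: 1566016336875/854433413 ≈ 1832.8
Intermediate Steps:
Z(u) = 1065 (Z(u) = -5*(-213) = 1065)
Z(-180)/(32101/41863 + 6524/(-35125)) = 1065/(32101/41863 + 6524/(-35125)) = 1065/(32101*(1/41863) + 6524*(-1/35125)) = 1065/(32101/41863 - 6524/35125) = 1065/(854433413/1470437875) = 1065*(1470437875/854433413) = 1566016336875/854433413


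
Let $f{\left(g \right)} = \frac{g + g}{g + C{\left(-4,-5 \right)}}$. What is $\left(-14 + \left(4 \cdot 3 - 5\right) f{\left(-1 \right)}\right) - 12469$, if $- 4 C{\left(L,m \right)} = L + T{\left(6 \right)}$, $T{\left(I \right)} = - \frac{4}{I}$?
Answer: $-12567$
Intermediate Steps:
$C{\left(L,m \right)} = \frac{1}{6} - \frac{L}{4}$ ($C{\left(L,m \right)} = - \frac{L - \frac{4}{6}}{4} = - \frac{L - \frac{2}{3}}{4} = - \frac{- \frac{2}{3} + L}{4} = \frac{1}{6} - \frac{L}{4}$)
$f{\left(g \right)} = \frac{2 g}{\frac{7}{6} + g}$ ($f{\left(g \right)} = \frac{g + g}{g + \left(\frac{1}{6} - -1\right)} = \frac{2 g}{g + \left(\frac{1}{6} + 1\right)} = \frac{2 g}{g + \frac{7}{6}} = \frac{2 g}{\frac{7}{6} + g}$)
$\left(-14 + \left(4 \cdot 3 - 5\right) f{\left(-1 \right)}\right) - 12469 = \left(-14 + \left(4 \cdot 3 - 5\right) 12 \left(-1\right) \frac{1}{7 + 6 \left(-1\right)}\right) - 12469 = \left(-14 + \left(12 - 5\right) 12 \left(-1\right) \frac{1}{7 - 6}\right) - 12469 = \left(-14 + 7 \cdot 12 \left(-1\right) 1^{-1}\right) - 12469 = \left(-14 + 7 \cdot 12 \left(-1\right) 1\right) - 12469 = \left(-14 + 7 \left(-12\right)\right) - 12469 = \left(-14 - 84\right) - 12469 = -98 - 12469 = -12567$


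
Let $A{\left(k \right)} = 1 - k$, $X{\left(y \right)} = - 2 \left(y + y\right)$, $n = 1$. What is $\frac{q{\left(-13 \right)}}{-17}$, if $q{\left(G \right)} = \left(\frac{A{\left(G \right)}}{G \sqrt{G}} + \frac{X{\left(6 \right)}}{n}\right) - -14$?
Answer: $\frac{10}{17} - \frac{14 i \sqrt{13}}{2873} \approx 0.58823 - 0.01757 i$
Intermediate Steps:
$X{\left(y \right)} = - 4 y$ ($X{\left(y \right)} = - 2 \cdot 2 y = - 4 y$)
$q{\left(G \right)} = -10 + \frac{1 - G}{G^{\frac{3}{2}}}$ ($q{\left(G \right)} = \left(\frac{1 - G}{G \sqrt{G}} + \frac{\left(-4\right) 6}{1}\right) - -14 = \left(\frac{1 - G}{G^{\frac{3}{2}}} - 24\right) + 14 = \left(-24 + \frac{1 - G}{G^{\frac{3}{2}}}\right) + 14 = -10 + \frac{1 - G}{G^{\frac{3}{2}}}$)
$\frac{q{\left(-13 \right)}}{-17} = \frac{\frac{1}{\left(-13\right) i \sqrt{13}} \left(1 - -13 - 10 \left(-13\right)^{\frac{3}{2}}\right)}{-17} = \frac{i \sqrt{13}}{169} \left(1 + 13 - 10 \left(- 13 i \sqrt{13}\right)\right) \left(- \frac{1}{17}\right) = \frac{i \sqrt{13}}{169} \left(1 + 13 + 130 i \sqrt{13}\right) \left(- \frac{1}{17}\right) = \frac{i \sqrt{13}}{169} \left(14 + 130 i \sqrt{13}\right) \left(- \frac{1}{17}\right) = \frac{i \sqrt{13} \left(14 + 130 i \sqrt{13}\right)}{169} \left(- \frac{1}{17}\right) = - \frac{i \sqrt{13} \left(14 + 130 i \sqrt{13}\right)}{2873}$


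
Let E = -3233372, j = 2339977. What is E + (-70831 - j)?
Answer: -5644180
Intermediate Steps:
E + (-70831 - j) = -3233372 + (-70831 - 1*2339977) = -3233372 + (-70831 - 2339977) = -3233372 - 2410808 = -5644180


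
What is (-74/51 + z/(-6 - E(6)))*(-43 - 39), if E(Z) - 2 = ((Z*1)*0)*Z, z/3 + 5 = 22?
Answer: 130913/204 ≈ 641.73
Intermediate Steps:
z = 51 (z = -15 + 3*22 = -15 + 66 = 51)
E(Z) = 2 (E(Z) = 2 + ((Z*1)*0)*Z = 2 + (Z*0)*Z = 2 + 0*Z = 2 + 0 = 2)
(-74/51 + z/(-6 - E(6)))*(-43 - 39) = (-74/51 + 51/(-6 - 1*2))*(-43 - 39) = (-74*1/51 + 51/(-6 - 2))*(-82) = (-74/51 + 51/(-8))*(-82) = (-74/51 + 51*(-1/8))*(-82) = (-74/51 - 51/8)*(-82) = -3193/408*(-82) = 130913/204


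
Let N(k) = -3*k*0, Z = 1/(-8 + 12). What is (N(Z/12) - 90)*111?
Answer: -9990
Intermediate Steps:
Z = 1/4 ≈ 0.25000
N(k) = 0 (N(k) = -3*0 = 0)
(N(Z/12) - 90)*111 = (0 - 90)*111 = -90*111 = -9990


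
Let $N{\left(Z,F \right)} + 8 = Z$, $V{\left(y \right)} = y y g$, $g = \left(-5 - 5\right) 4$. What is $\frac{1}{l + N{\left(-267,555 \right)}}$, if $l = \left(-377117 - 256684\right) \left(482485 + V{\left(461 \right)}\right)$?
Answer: $\frac{1}{5082041417080} \approx 1.9677 \cdot 10^{-13}$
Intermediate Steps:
$g = -40$ ($g = \left(-10\right) 4 = -40$)
$V{\left(y \right)} = - 40 y^{2}$ ($V{\left(y \right)} = y y \left(-40\right) = y^{2} \left(-40\right) = - 40 y^{2}$)
$N{\left(Z,F \right)} = -8 + Z$
$l = 5082041417355$ ($l = \left(-377117 - 256684\right) \left(482485 - 40 \cdot 461^{2}\right) = - 633801 \left(482485 - 8500840\right) = \left(-633801\right) \left(-8018355\right) = 5082041417355$)
$\frac{1}{l + N{\left(-267,555 \right)}} = \frac{1}{5082041417355 - 275} = \frac{1}{5082041417080}$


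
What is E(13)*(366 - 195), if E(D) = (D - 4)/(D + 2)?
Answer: 513/5 ≈ 102.60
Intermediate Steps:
E(D) = (-4 + D)/(2 + D)
E(13)*(366 - 195) = ((-4 + 13)/(2 + 13))*(366 - 195) = (9/15)*171 = ((1/15)*9)*171 = (⅗)*171 = 513/5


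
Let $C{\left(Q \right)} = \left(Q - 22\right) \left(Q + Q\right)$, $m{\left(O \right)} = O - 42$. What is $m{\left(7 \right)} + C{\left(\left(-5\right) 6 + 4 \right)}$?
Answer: $2461$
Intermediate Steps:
$m{\left(O \right)} = -42 + O$ ($m{\left(O \right)} = O - 42 = -42 + O$)
$C{\left(Q \right)} = 2 Q \left(-22 + Q\right)$ ($C{\left(Q \right)} = \left(-22 + Q\right) 2 Q = 2 Q \left(-22 + Q\right)$)
$m{\left(7 \right)} + C{\left(\left(-5\right) 6 + 4 \right)} = \left(-42 + 7\right) + 2 \left(\left(-5\right) 6 + 4\right) \left(-22 + \left(\left(-5\right) 6 + 4\right)\right) = -35 + 2 \left(-30 + 4\right) \left(-22 + \left(-30 + 4\right)\right) = -35 + 2 \left(-26\right) \left(-22 - 26\right) = -35 + 2 \left(-26\right) \left(-48\right) = -35 + 2496 = 2461$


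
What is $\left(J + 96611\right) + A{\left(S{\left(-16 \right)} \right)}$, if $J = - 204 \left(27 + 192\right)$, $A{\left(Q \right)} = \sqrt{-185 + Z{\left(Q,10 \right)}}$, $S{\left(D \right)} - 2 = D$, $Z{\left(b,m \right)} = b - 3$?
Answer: $51935 + i \sqrt{202} \approx 51935.0 + 14.213 i$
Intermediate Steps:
$Z{\left(b,m \right)} = -3 + b$
$S{\left(D \right)} = 2 + D$
$A{\left(Q \right)} = \sqrt{-188 + Q}$ ($A{\left(Q \right)} = \sqrt{-185 + \left(-3 + Q\right)} = \sqrt{-188 + Q}$)
$J = -44676$ ($J = \left(-204\right) 219 = -44676$)
$\left(J + 96611\right) + A{\left(S{\left(-16 \right)} \right)} = \left(-44676 + 96611\right) + \sqrt{-188 + \left(2 - 16\right)} = 51935 + \sqrt{-188 - 14} = 51935 + \sqrt{-202} = 51935 + i \sqrt{202}$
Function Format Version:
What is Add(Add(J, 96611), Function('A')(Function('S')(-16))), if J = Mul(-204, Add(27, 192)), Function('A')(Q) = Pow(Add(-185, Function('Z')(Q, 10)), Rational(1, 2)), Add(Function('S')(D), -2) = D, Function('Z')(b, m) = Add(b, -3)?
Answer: Add(51935, Mul(I, Pow(202, Rational(1, 2)))) ≈ Add(51935., Mul(14.213, I))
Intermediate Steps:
Function('Z')(b, m) = Add(-3, b)
Function('S')(D) = Add(2, D)
Function('A')(Q) = Pow(Add(-188, Q), Rational(1, 2)) (Function('A')(Q) = Pow(Add(-185, Add(-3, Q)), Rational(1, 2)) = Pow(Add(-188, Q), Rational(1, 2)))
J = -44676 (J = Mul(-204, 219) = -44676)
Add(Add(J, 96611), Function('A')(Function('S')(-16))) = Add(Add(-44676, 96611), Pow(Add(-188, Add(2, -16)), Rational(1, 2))) = Add(51935, Pow(Add(-188, -14), Rational(1, 2))) = Add(51935, Pow(-202, Rational(1, 2))) = Add(51935, Mul(I, Pow(202, Rational(1, 2))))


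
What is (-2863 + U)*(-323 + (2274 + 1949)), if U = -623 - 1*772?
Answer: -16606200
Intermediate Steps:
U = -1395 (U = -623 - 772 = -1395)
(-2863 + U)*(-323 + (2274 + 1949)) = (-2863 - 1395)*(-323 + (2274 + 1949)) = -4258*(-323 + 4223) = -4258*3900 = -16606200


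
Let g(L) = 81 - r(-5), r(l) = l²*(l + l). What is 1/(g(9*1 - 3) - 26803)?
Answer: -1/26472 ≈ -3.7776e-5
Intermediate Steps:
r(l) = 2*l³ (r(l) = l²*(2*l) = 2*l³)
g(L) = 331 (g(L) = 81 - 2*(-5)³ = 81 - 2*(-125) = 81 - 1*(-250) = 81 + 250 = 331)
1/(g(9*1 - 3) - 26803) = 1/(331 - 26803) = 1/(-26472) = -1/26472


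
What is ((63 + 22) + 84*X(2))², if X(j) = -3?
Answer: 27889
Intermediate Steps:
((63 + 22) + 84*X(2))² = ((63 + 22) + 84*(-3))² = (85 - 252)² = (-167)² = 27889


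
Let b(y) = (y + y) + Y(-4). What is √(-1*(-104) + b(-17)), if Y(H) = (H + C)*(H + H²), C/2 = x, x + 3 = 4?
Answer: √46 ≈ 6.7823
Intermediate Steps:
x = 1 (x = -3 + 4 = 1)
C = 2 (C = 2*1 = 2)
Y(H) = (2 + H)*(H + H²) (Y(H) = (H + 2)*(H + H²) = (2 + H)*(H + H²))
b(y) = -24 + 2*y (b(y) = (y + y) - 4*(2 + (-4)² + 3*(-4)) = 2*y - 4*(2 + 16 - 12) = 2*y - 4*6 = 2*y - 24 = -24 + 2*y)
√(-1*(-104) + b(-17)) = √(-1*(-104) + (-24 + 2*(-17))) = √(104 + (-24 - 34)) = √(104 - 58) = √46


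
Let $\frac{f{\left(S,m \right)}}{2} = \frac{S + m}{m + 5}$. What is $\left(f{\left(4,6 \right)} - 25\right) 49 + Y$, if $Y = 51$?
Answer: $- \frac{11934}{11} \approx -1084.9$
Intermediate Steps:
$f{\left(S,m \right)} = \frac{2 \left(S + m\right)}{5 + m}$ ($f{\left(S,m \right)} = 2 \frac{S + m}{m + 5} = 2 \frac{S + m}{5 + m} = \frac{2 \left(S + m\right)}{5 + m}$)
$\left(f{\left(4,6 \right)} - 25\right) 49 + Y = \left(\frac{2 \left(4 + 6\right)}{5 + 6} - 25\right) 49 + 51 = \left(2 \cdot \frac{1}{11} \cdot 10 - 25\right) 49 + 51 = \left(\frac{20}{11} - 25\right) 49 + 51 = \left(- \frac{255}{11}\right) 49 + 51 = - \frac{12495}{11} + 51 = - \frac{11934}{11}$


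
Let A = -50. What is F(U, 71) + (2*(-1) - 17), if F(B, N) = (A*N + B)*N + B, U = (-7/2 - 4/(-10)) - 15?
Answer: -1266861/5 ≈ -2.5337e+5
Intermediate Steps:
U = -181/10 (U = (-7*½ - 4*(-⅒)) - 15 = (-7/2 + ⅖) - 15 = -31/10 - 15 = -181/10 ≈ -18.100)
F(B, N) = B + N*(B - 50*N) (F(B, N) = (-50*N + B)*N + B = (B - 50*N)*N + B = N*(B - 50*N) + B = B + N*(B - 50*N))
F(U, 71) + (2*(-1) - 17) = (-181/10 - 50*71² - 181/10*71) + (2*(-1) - 17) = (-181/10 - 50*5041 - 12851/10) + (-2 - 17) = (-181/10 - 252050 - 12851/10) - 19 = -1266766/5 - 19 = -1266861/5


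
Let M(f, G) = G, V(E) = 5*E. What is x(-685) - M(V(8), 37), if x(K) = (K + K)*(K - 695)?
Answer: 1890563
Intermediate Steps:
x(K) = 2*K*(-695 + K) (x(K) = (2*K)*(-695 + K) = 2*K*(-695 + K))
x(-685) - M(V(8), 37) = 2*(-685)*(-695 - 685) - 1*37 = 2*(-685)*(-1380) - 37 = 1890600 - 37 = 1890563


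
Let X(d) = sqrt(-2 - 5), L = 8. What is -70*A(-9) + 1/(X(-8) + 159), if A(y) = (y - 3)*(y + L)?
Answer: (-840*sqrt(7) + 133559*I)/(sqrt(7) - 159*I) ≈ -839.99 - 0.00010462*I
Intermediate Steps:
A(y) = (-3 + y)*(8 + y) (A(y) = (y - 3)*(y + 8) = (-3 + y)*(8 + y))
X(d) = I*sqrt(7) (X(d) = sqrt(-7) = I*sqrt(7))
-70*A(-9) + 1/(X(-8) + 159) = -70*(-24 + (-9)**2 + 5*(-9)) + 1/(I*sqrt(7) + 159) = -70*(-24 + 81 - 45) + 1/(159 + I*sqrt(7)) = -70*12 + 1/(159 + I*sqrt(7)) = -840 + 1/(159 + I*sqrt(7))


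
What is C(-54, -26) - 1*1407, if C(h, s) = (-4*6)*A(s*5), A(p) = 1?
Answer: -1431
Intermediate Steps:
C(h, s) = -24 (C(h, s) = -4*6*1 = -24*1 = -24)
C(-54, -26) - 1*1407 = -24 - 1*1407 = -24 - 1407 = -1431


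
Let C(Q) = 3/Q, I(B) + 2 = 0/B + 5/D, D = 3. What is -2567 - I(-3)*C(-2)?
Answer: -5135/2 ≈ -2567.5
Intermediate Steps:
I(B) = -1/3 (I(B) = -2 + (0/B + 5/3) = -2 + (0 + 5*(1/3)) = -2 + (0 + 5/3) = -2 + 5/3 = -1/3)
-2567 - I(-3)*C(-2) = -2567 - (-1)*3/(-2)/3 = -2567 - (-1)*3*(-1/2)/3 = -2567 - (-1)*(-3)/(3*2) = -2567 - 1*1/2 = -2567 - 1/2 = -5135/2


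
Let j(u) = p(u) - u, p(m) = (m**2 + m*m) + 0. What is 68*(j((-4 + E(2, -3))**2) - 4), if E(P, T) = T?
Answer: 322932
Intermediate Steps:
p(m) = 2*m**2 (p(m) = (m**2 + m**2) + 0 = 2*m**2 + 0 = 2*m**2)
j(u) = -u + 2*u**2 (j(u) = 2*u**2 - u = -u + 2*u**2)
68*(j((-4 + E(2, -3))**2) - 4) = 68*((-4 - 3)**2*(-1 + 2*(-4 - 3)**2) - 4) = 68*((-7)**2*(-1 + 2*(-7)**2) - 4) = 68*(49*(-1 + 2*49) - 4) = 68*(49*(-1 + 98) - 4) = 68*(49*97 - 4) = 68*(4753 - 4) = 68*4749 = 322932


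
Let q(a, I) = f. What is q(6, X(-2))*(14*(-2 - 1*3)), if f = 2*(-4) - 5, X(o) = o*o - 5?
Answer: 910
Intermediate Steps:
X(o) = -5 + o² (X(o) = o² - 5 = -5 + o²)
f = -13 (f = -8 - 5 = -13)
q(a, I) = -13
q(6, X(-2))*(14*(-2 - 1*3)) = -182*(-2 - 1*3) = -182*(-2 - 3) = -182*(-5) = -13*(-70) = 910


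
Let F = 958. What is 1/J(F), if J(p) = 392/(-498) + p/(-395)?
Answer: -98355/315962 ≈ -0.31129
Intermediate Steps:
J(p) = -196/249 - p/395 (J(p) = 392*(-1/498) + p*(-1/395) = -196/249 - p/395)
1/J(F) = 1/(-196/249 - 1/395*958) = 1/(-196/249 - 958/395) = 1/(-315962/98355) = -98355/315962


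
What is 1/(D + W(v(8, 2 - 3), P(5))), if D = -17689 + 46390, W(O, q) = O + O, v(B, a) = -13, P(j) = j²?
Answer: 1/28675 ≈ 3.4874e-5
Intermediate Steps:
W(O, q) = 2*O
D = 28701
1/(D + W(v(8, 2 - 3), P(5))) = 1/(28701 + 2*(-13)) = 1/(28701 - 26) = 1/28675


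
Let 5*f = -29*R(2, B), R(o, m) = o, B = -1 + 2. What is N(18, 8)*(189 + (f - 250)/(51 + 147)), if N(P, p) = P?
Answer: 185802/55 ≈ 3378.2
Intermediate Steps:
B = 1
f = -58/5 (f = (-29*2)/5 = (⅕)*(-58) = -58/5 ≈ -11.600)
N(18, 8)*(189 + (f - 250)/(51 + 147)) = 18*(189 + (-58/5 - 250)/(51 + 147)) = 18*(189 - 1308/5/198) = 18*(189 - 1308/5*1/198) = 18*(189 - 218/165) = 18*(30967/165) = 185802/55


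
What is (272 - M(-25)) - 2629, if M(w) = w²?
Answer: -2982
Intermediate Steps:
(272 - M(-25)) - 2629 = (272 - 1*(-25)²) - 2629 = (272 - 1*625) - 2629 = (272 - 625) - 2629 = -353 - 2629 = -2982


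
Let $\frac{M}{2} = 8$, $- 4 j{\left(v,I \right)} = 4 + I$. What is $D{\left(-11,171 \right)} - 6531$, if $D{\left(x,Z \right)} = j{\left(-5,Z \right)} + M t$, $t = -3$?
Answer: $- \frac{26491}{4} \approx -6622.8$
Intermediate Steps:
$j{\left(v,I \right)} = -1 - \frac{I}{4}$ ($j{\left(v,I \right)} = - \frac{4 + I}{4} = -1 - \frac{I}{4}$)
$M = 16$ ($M = 2 \cdot 8 = 16$)
$D{\left(x,Z \right)} = -49 - \frac{Z}{4}$ ($D{\left(x,Z \right)} = \left(-1 - \frac{Z}{4}\right) + 16 \left(-3\right) = \left(-1 - \frac{Z}{4}\right) - 48 = -49 - \frac{Z}{4}$)
$D{\left(-11,171 \right)} - 6531 = \left(-49 - \frac{171}{4}\right) - 6531 = - \frac{367}{4} - 6531 = - \frac{26491}{4}$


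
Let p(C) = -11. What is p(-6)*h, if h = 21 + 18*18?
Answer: -3795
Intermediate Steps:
h = 345 (h = 21 + 324 = 345)
p(-6)*h = -11*345 = -3795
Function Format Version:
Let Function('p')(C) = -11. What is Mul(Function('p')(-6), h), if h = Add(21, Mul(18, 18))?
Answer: -3795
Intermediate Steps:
h = 345 (h = Add(21, 324) = 345)
Mul(Function('p')(-6), h) = Mul(-11, 345) = -3795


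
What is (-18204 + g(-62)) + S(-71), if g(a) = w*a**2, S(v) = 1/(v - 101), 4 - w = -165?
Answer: 108606303/172 ≈ 6.3143e+5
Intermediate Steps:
w = 169 (w = 4 - 1*(-165) = 4 + 165 = 169)
S(v) = 1/(-101 + v)
g(a) = 169*a**2
(-18204 + g(-62)) + S(-71) = (-18204 + 169*(-62)**2) + 1/(-101 - 71) = (-18204 + 169*3844) + 1/(-172) = (-18204 + 649636) - 1/172 = 631432 - 1/172 = 108606303/172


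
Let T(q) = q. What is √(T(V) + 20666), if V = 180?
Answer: √20846 ≈ 144.38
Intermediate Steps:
√(T(V) + 20666) = √(180 + 20666) = √20846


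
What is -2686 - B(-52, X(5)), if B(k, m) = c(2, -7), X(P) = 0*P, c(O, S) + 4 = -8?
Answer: -2674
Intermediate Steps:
c(O, S) = -12 (c(O, S) = -4 - 8 = -12)
X(P) = 0
B(k, m) = -12
-2686 - B(-52, X(5)) = -2686 - 1*(-12) = -2686 + 12 = -2674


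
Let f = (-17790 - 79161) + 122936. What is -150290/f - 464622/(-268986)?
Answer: -945090109/232986707 ≈ -4.0564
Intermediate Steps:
f = 25985 (f = -96951 + 122936 = 25985)
-150290/f - 464622/(-268986) = -150290/25985 - 464622/(-268986) = -150290*1/25985 - 464622*(-1/268986) = -30058/5197 + 77437/44831 = -945090109/232986707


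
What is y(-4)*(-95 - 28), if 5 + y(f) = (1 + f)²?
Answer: -492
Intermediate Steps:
y(f) = -5 + (1 + f)²
y(-4)*(-95 - 28) = (-5 + (1 - 4)²)*(-95 - 28) = (-5 + (-3)²)*(-123) = (-5 + 9)*(-123) = 4*(-123) = -492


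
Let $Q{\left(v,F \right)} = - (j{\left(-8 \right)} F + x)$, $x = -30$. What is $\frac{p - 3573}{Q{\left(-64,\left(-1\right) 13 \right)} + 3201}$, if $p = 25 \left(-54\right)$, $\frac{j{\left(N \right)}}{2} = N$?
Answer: $- \frac{4923}{3023} \approx -1.6285$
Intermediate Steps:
$j{\left(N \right)} = 2 N$
$p = -1350$
$Q{\left(v,F \right)} = 30 + 16 F$ ($Q{\left(v,F \right)} = - (2 \left(-8\right) F - 30) = - (- 16 F - 30) = - (-30 - 16 F) = 30 + 16 F$)
$\frac{p - 3573}{Q{\left(-64,\left(-1\right) 13 \right)} + 3201} = \frac{-1350 - 3573}{\left(30 + 16 \left(\left(-1\right) 13\right)\right) + 3201} = - \frac{4923}{\left(30 + 16 \left(-13\right)\right) + 3201} = - \frac{4923}{\left(30 - 208\right) + 3201} = - \frac{4923}{-178 + 3201} = - \frac{4923}{3023}$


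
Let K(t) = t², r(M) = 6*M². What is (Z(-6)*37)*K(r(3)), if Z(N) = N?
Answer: -647352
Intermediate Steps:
(Z(-6)*37)*K(r(3)) = (-6*37)*(6*3²)² = -222*(6*9)² = -222*54² = -222*2916 = -647352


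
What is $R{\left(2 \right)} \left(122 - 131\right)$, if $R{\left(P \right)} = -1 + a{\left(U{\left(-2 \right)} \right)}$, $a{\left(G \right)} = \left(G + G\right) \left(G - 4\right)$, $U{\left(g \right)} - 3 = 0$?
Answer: $63$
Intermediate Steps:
$U{\left(g \right)} = 3$ ($U{\left(g \right)} = 3 + 0 = 3$)
$a{\left(G \right)} = 2 G \left(-4 + G\right)$
$R{\left(P \right)} = -7$ ($R{\left(P \right)} = -1 + 2 \cdot 3 \left(-4 + 3\right) = -1 + 2 \cdot 3 \left(-1\right) = -1 - 6 = -7$)
$R{\left(2 \right)} \left(122 - 131\right) = - 7 \left(122 - 131\right) = \left(-7\right) \left(-9\right) = 63$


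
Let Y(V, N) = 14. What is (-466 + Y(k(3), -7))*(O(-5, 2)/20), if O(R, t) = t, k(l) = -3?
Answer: -226/5 ≈ -45.200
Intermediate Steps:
(-466 + Y(k(3), -7))*(O(-5, 2)/20) = (-466 + 14)*(2/20) = -904/20 = -452*1/10 = -226/5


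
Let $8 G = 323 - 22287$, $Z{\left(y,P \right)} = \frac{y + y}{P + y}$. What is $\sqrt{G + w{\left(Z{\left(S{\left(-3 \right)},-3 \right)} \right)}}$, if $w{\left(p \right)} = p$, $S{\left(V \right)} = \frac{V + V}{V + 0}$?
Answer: $\frac{3 i \sqrt{1222}}{2} \approx 52.436 i$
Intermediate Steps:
$S{\left(V \right)} = 2$ ($S{\left(V \right)} = \frac{2 V}{V} = 2$)
$Z{\left(y,P \right)} = \frac{2 y}{P + y}$
$G = - \frac{5491}{2}$ ($G = \frac{323 - 22287}{8} = \frac{1}{8} \left(-21964\right) = - \frac{5491}{2} \approx -2745.5$)
$\sqrt{G + w{\left(Z{\left(S{\left(-3 \right)},-3 \right)} \right)}} = \sqrt{- \frac{5491}{2} + 2 \cdot 2 \frac{1}{-3 + 2}} = \sqrt{- \frac{5491}{2} + 2 \cdot 2 \frac{1}{-1}} = \sqrt{- \frac{5491}{2} + 2 \cdot 2 \left(-1\right)} = \sqrt{- \frac{5491}{2} - 4} = \sqrt{- \frac{5499}{2}} = \frac{3 i \sqrt{1222}}{2}$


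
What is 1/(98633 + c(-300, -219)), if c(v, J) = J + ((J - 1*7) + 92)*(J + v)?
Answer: 1/167960 ≈ 5.9538e-6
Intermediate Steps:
c(v, J) = J + (85 + J)*(J + v) (c(v, J) = J + ((J - 7) + 92)*(J + v) = J + ((-7 + J) + 92)*(J + v) = J + (85 + J)*(J + v))
1/(98633 + c(-300, -219)) = 1/(98633 + ((-219)**2 + 85*(-300) + 86*(-219) - 219*(-300))) = 1/(98633 + (47961 - 25500 - 18834 + 65700)) = 1/(98633 + 69327) = 1/167960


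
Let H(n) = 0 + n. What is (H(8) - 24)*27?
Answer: -432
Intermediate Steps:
H(n) = n
(H(8) - 24)*27 = (8 - 24)*27 = -16*27 = -432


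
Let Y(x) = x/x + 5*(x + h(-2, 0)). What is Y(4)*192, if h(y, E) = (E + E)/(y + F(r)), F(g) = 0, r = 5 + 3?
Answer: 4032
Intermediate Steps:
r = 8
h(y, E) = 2*E/y (h(y, E) = (E + E)/(y + 0) = (2*E)/y = 2*E/y)
Y(x) = 1 + 5*x (Y(x) = x/x + 5*(x + 2*0/(-2)) = 1 + 5*(x + 2*0*(-½)) = 1 + 5*(x + 0) = 1 + 5*x)
Y(4)*192 = (1 + 5*4)*192 = (1 + 20)*192 = 21*192 = 4032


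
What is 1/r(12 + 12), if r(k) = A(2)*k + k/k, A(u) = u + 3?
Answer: 1/121 ≈ 0.0082645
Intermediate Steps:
A(u) = 3 + u
r(k) = 1 + 5*k (r(k) = (3 + 2)*k + k/k = 5*k + 1 = 1 + 5*k)
1/r(12 + 12) = 1/(1 + 5*(12 + 12)) = 1/(1 + 5*24) = 1/(1 + 120) = 1/121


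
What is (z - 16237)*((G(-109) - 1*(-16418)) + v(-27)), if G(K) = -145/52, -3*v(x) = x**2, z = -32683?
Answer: -10284879650/13 ≈ -7.9114e+8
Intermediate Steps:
v(x) = -x**2/3
G(K) = -145/52 (G(K) = -145*1/52 = -145/52)
(z - 16237)*((G(-109) - 1*(-16418)) + v(-27)) = (-32683 - 16237)*((-145/52 - 1*(-16418)) - 1/3*(-27)**2) = -48920*((-145/52 + 16418) - 1/3*729) = -48920*(853591/52 - 243) = -48920*840955/52 = -10284879650/13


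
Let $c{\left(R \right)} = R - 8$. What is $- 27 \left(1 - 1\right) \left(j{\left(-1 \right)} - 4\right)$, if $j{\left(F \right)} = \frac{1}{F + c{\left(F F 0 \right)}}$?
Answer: $0$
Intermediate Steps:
$c{\left(R \right)} = -8 + R$ ($c{\left(R \right)} = R - 8 = -8 + R$)
$j{\left(F \right)} = \frac{1}{-8 + F}$ ($j{\left(F \right)} = \frac{1}{F + \left(-8 + F F 0\right)} = \frac{1}{F + \left(-8 + F^{2} \cdot 0\right)} = \frac{1}{F + \left(-8 + 0\right)} = \frac{1}{F - 8} = \frac{1}{-8 + F}$)
$- 27 \left(1 - 1\right) \left(j{\left(-1 \right)} - 4\right) = - 27 \left(1 - 1\right) \left(\frac{1}{-8 - 1} - 4\right) = \left(-27\right) 0 \left(\frac{1}{-9} - 4\right) = 0 \left(- \frac{1}{9} - 4\right) = 0 \left(- \frac{37}{9}\right) = 0$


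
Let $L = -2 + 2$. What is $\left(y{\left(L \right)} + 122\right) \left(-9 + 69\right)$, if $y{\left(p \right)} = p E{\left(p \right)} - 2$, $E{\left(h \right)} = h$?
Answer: $7200$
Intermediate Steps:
$L = 0$
$y{\left(p \right)} = -2 + p^{2}$ ($y{\left(p \right)} = p p - 2 = p^{2} - 2 = -2 + p^{2}$)
$\left(y{\left(L \right)} + 122\right) \left(-9 + 69\right) = \left(\left(-2 + 0^{2}\right) + 122\right) \left(-9 + 69\right) = \left(\left(-2 + 0\right) + 122\right) 60 = \left(-2 + 122\right) 60 = 120 \cdot 60 = 7200$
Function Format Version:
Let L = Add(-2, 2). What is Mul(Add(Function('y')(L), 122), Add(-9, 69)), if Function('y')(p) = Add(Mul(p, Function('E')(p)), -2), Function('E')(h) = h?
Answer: 7200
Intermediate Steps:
L = 0
Function('y')(p) = Add(-2, Pow(p, 2)) (Function('y')(p) = Add(Mul(p, p), -2) = Add(Pow(p, 2), -2) = Add(-2, Pow(p, 2)))
Mul(Add(Function('y')(L), 122), Add(-9, 69)) = Mul(Add(Add(-2, Pow(0, 2)), 122), Add(-9, 69)) = Mul(Add(Add(-2, 0), 122), 60) = Mul(Add(-2, 122), 60) = Mul(120, 60) = 7200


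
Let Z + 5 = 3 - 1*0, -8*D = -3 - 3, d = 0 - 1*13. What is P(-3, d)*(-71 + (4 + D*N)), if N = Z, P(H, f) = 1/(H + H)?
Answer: 137/12 ≈ 11.417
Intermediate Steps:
d = -13 (d = 0 - 13 = -13)
P(H, f) = 1/(2*H)
D = ¾ (D = -(-3 - 3)/8 = -⅛*(-6) = ¾ ≈ 0.75000)
Z = -2 (Z = -5 + (3 - 1*0) = -5 + (3 + 0) = -5 + 3 = -2)
N = -2
P(-3, d)*(-71 + (4 + D*N)) = ((½)/(-3))*(-71 + (4 + (¾)*(-2))) = ((½)*(-⅓))*(-71 + (4 - 3/2)) = -(-71 + 5/2)/6 = -⅙*(-137/2) = 137/12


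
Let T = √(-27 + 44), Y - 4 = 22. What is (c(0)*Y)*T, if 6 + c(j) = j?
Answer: -156*√17 ≈ -643.20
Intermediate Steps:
Y = 26 (Y = 4 + 22 = 26)
c(j) = -6 + j
T = √17 ≈ 4.1231
(c(0)*Y)*T = ((-6 + 0)*26)*√17 = (-6*26)*√17 = -156*√17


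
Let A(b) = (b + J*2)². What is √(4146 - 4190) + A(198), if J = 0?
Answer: 39204 + 2*I*√11 ≈ 39204.0 + 6.6332*I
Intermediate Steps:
A(b) = b² (A(b) = (b + 0*2)² = (b + 0)² = b²)
√(4146 - 4190) + A(198) = √(4146 - 4190) + 198² = √(-44) + 39204 = 2*I*√11 + 39204 = 39204 + 2*I*√11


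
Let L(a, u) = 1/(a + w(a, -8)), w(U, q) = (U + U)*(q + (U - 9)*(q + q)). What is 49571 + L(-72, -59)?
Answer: 9197601623/185544 ≈ 49571.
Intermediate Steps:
w(U, q) = 2*U*(q + 2*q*(-9 + U)) (w(U, q) = (2*U)*(q + (-9 + U)*(2*q)) = (2*U)*(q + 2*q*(-9 + U)) = 2*U*(q + 2*q*(-9 + U)))
L(a, u) = 1/(a - 16*a*(-17 + 2*a)) (L(a, u) = 1/(a + 2*a*(-8)*(-17 + 2*a)) = 1/(a - 16*a*(-17 + 2*a)))
49571 + L(-72, -59) = 49571 + 1/((-72)*(273 - 32*(-72))) = 49571 - 1/(72*(273 + 2304)) = 49571 - 1/72/2577 = 49571 - 1/72*1/2577 = 49571 - 1/185544 = 9197601623/185544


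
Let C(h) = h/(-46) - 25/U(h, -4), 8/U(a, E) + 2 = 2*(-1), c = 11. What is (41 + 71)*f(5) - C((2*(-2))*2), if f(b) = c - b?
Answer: 30329/46 ≈ 659.33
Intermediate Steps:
U(a, E) = -2 (U(a, E) = 8/(-2 + 2*(-1)) = 8/(-2 - 2) = 8/(-4) = 8*(-1/4) = -2)
f(b) = 11 - b
C(h) = 25/2 - h/46 (C(h) = h/(-46) - 25/(-2) = h*(-1/46) - 25*(-1/2) = -h/46 + 25/2 = 25/2 - h/46)
(41 + 71)*f(5) - C((2*(-2))*2) = (41 + 71)*(11 - 1*5) - (25/2 - 2*(-2)*2/46) = 112*(11 - 5) - (25/2 - (-2)*2/23) = 112*6 - (25/2 - 1/46*(-8)) = 672 - (25/2 + 4/23) = 672 - 1*583/46 = 672 - 583/46 = 30329/46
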